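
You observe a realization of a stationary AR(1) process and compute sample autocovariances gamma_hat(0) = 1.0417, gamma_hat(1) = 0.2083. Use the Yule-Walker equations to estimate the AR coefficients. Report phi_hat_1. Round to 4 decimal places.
\hat\phi_{1} = 0.2000

The Yule-Walker equations for an AR(p) process read, in matrix form,
  Gamma_p phi = r_p,   with   (Gamma_p)_{ij} = gamma(|i - j|),
                       (r_p)_i = gamma(i),   i,j = 1..p.
Substitute the sample gammas (Toeplitz matrix and right-hand side of size 1):
  Gamma_p = [[1.0417]]
  r_p     = [0.2083]
With p = 1 this is the single equation gamma(0) phi_1 = gamma(1):
  phi_hat_1 = gamma(1) / gamma(0) = 0.2083 / 1.0417 = 0.2000.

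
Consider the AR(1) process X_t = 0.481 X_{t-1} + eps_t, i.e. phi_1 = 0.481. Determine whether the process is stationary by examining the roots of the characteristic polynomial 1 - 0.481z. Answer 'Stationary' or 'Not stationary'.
\text{Stationary}

The AR(p) characteristic polynomial is P(z) = 1 - 0.481z.
Stationarity requires all roots to lie outside the unit circle, i.e. |z| > 1 for every root.
This is linear in z: 1 + (-0.481) z = 0  =>  z = -1/(-0.481) = 2.079002,  |z| = 2.079002.
Moduli of all roots: 2.0790.
All moduli strictly greater than 1? Yes.
Verdict: Stationary.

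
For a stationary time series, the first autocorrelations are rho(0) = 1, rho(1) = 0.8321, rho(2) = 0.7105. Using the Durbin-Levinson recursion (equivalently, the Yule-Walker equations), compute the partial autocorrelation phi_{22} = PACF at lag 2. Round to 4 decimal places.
\phi_{22} = 0.0589

The PACF at lag k is phi_{kk}, the last component of the solution
to the Yule-Walker system G_k phi = r_k where
  (G_k)_{ij} = rho(|i - j|), (r_k)_i = rho(i), i,j = 1..k.
Equivalently, Durbin-Levinson gives phi_{kk} iteratively:
  phi_{11} = rho(1)
  phi_{kk} = [rho(k) - sum_{j=1..k-1} phi_{k-1,j} rho(k-j)]
            / [1 - sum_{j=1..k-1} phi_{k-1,j} rho(j)],
  phi_{k,j} = phi_{k-1,j} - phi_{kk} phi_{k-1,k-j},  j = 1..k-1.
Step k = 1:
  phi_11 = rho(1) = 0.8321.
Step k = 2:
  phi_22 = [rho(2) - phi_11 rho(1)] / [1 - phi_11 rho(1)] = [0.7105 - (0.8321)(0.8321)] / [1 - (0.8321)(0.8321)]
         = 0.01810959 / 0.30760959 = 0.0589.
Therefore phi_{22} = 0.0589.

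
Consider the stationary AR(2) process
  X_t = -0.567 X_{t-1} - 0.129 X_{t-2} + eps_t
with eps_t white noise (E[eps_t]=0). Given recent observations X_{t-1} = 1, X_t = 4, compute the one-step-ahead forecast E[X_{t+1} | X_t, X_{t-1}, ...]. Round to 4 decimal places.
E[X_{t+1} \mid \mathcal F_t] = -2.3970

For an AR(p) model X_t = c + sum_i phi_i X_{t-i} + eps_t, the
one-step-ahead conditional mean is
  E[X_{t+1} | X_t, ...] = c + sum_i phi_i X_{t+1-i}.
Substitute known values:
  E[X_{t+1} | ...] = (-0.567) * (4) + (-0.129) * (1)
                   = -2.3970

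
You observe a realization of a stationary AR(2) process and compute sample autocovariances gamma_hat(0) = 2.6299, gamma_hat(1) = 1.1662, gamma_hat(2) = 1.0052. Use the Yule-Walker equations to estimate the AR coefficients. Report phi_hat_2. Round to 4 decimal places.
\hat\phi_{2} = 0.2310

The Yule-Walker equations for an AR(p) process read, in matrix form,
  Gamma_p phi = r_p,   with   (Gamma_p)_{ij} = gamma(|i - j|),
                       (r_p)_i = gamma(i),   i,j = 1..p.
Substitute the sample gammas (Toeplitz matrix and right-hand side of size 2):
  Gamma_p = [[2.6299, 1.1662], [1.1662, 2.6299]]
  r_p     = [1.1662, 1.0052]
Written out:
  2.6299 phi_1 + 1.1662 phi_2 = 1.1662
  1.1662 phi_1 + 2.6299 phi_2 = 1.0052
Solve by Cramer's rule:
  det = gamma(0)^2 - gamma(1)^2 = (2.6299)^2 - (1.1662)^2 = 6.91637401 - 1.36002244 = 5.55635157
  phi_hat_1 = [gamma(1) gamma(0) - gamma(1) gamma(2)] / det = [(1.1662)(2.6299) - (1.1662)(1.0052)] / 5.55635157 = 1.89472514 / 5.55635157 = 0.341
  phi_hat_2 = [gamma(0) gamma(2) - gamma(1)^2] / det = [(2.6299)(1.0052) - (1.1662)^2] / 5.55635157 = 1.28355304 / 5.55635157 = 0.231
So phi_hat = [0.3410, 0.2310].
Therefore phi_hat_2 = 0.2310.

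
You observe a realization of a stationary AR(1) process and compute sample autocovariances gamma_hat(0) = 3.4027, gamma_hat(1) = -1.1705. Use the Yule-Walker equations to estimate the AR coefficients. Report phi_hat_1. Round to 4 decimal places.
\hat\phi_{1} = -0.3440

The Yule-Walker equations for an AR(p) process read, in matrix form,
  Gamma_p phi = r_p,   with   (Gamma_p)_{ij} = gamma(|i - j|),
                       (r_p)_i = gamma(i),   i,j = 1..p.
Substitute the sample gammas (Toeplitz matrix and right-hand side of size 1):
  Gamma_p = [[3.4027]]
  r_p     = [-1.1705]
With p = 1 this is the single equation gamma(0) phi_1 = gamma(1):
  phi_hat_1 = gamma(1) / gamma(0) = -1.1705 / 3.4027 = -0.3440.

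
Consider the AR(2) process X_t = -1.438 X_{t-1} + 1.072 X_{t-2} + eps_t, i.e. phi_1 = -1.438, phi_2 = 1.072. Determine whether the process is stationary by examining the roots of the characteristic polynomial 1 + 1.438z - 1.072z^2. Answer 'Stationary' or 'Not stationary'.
\text{Not stationary}

The AR(p) characteristic polynomial is P(z) = 1 + 1.438z - 1.072z^2.
Stationarity requires all roots to lie outside the unit circle, i.e. |z| > 1 for every root.
Set 1 + (1.438) z + (-1.072) z^2 = 0, i.e. a z^2 + b z + c = 0 with a = -1.072, b = 1.438, c = 1.
Discriminant D = b^2 - 4ac = (1.438)^2 - 4*(-1.072)*1 = 2.067844 - (-4.288) = 6.355844.
D >= 0, so the roots are real: z = (-b +/- sqrt(D)) / (2a) = (-1.438 +/- 2.52108) / (-2.144).
  z_1 = (-1.438 + 2.52108) / (-2.144) = -0.5052,   |z_1| = 0.5052.
  z_2 = (-1.438 - 2.52108) / (-2.144) = 1.8466,   |z_2| = 1.8466.
Moduli of all roots: 0.5052, 1.8466.
All moduli strictly greater than 1? No.
Verdict: Not stationary.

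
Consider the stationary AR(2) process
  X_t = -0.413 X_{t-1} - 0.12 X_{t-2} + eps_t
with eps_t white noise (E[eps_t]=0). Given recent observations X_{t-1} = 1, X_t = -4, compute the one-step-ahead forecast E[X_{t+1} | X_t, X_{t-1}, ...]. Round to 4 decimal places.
E[X_{t+1} \mid \mathcal F_t] = 1.5320

For an AR(p) model X_t = c + sum_i phi_i X_{t-i} + eps_t, the
one-step-ahead conditional mean is
  E[X_{t+1} | X_t, ...] = c + sum_i phi_i X_{t+1-i}.
Substitute known values:
  E[X_{t+1} | ...] = (-0.413) * (-4) + (-0.12) * (1)
                   = 1.5320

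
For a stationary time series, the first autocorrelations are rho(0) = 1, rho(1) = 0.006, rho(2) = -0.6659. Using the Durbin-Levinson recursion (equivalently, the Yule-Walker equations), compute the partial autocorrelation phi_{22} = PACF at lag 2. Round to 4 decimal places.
\phi_{22} = -0.6660

The PACF at lag k is phi_{kk}, the last component of the solution
to the Yule-Walker system G_k phi = r_k where
  (G_k)_{ij} = rho(|i - j|), (r_k)_i = rho(i), i,j = 1..k.
Equivalently, Durbin-Levinson gives phi_{kk} iteratively:
  phi_{11} = rho(1)
  phi_{kk} = [rho(k) - sum_{j=1..k-1} phi_{k-1,j} rho(k-j)]
            / [1 - sum_{j=1..k-1} phi_{k-1,j} rho(j)],
  phi_{k,j} = phi_{k-1,j} - phi_{kk} phi_{k-1,k-j},  j = 1..k-1.
Step k = 1:
  phi_11 = rho(1) = 0.006.
Step k = 2:
  phi_22 = [rho(2) - phi_11 rho(1)] / [1 - phi_11 rho(1)] = [-0.6659 - (0.006)(0.006)] / [1 - (0.006)(0.006)]
         = -0.665936 / 0.999964 = -0.666.
Therefore phi_{22} = -0.6660.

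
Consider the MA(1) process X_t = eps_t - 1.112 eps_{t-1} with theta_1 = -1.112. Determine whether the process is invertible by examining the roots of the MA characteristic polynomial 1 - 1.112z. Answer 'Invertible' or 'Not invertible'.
\text{Not invertible}

The MA(q) characteristic polynomial is P(z) = 1 - 1.112z.
Invertibility requires all roots to lie outside the unit circle, i.e. |z| > 1 for every root.
This is linear in z: 1 + (-1.112) z = 0  =>  z = -1/(-1.112) = 0.899281,  |z| = 0.899281.
Moduli of all roots: 0.8993.
All moduli strictly greater than 1? No.
Verdict: Not invertible.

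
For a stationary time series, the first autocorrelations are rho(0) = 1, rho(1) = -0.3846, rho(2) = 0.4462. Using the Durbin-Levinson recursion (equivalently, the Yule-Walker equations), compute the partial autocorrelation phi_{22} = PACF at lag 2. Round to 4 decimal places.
\phi_{22} = 0.3501

The PACF at lag k is phi_{kk}, the last component of the solution
to the Yule-Walker system G_k phi = r_k where
  (G_k)_{ij} = rho(|i - j|), (r_k)_i = rho(i), i,j = 1..k.
Equivalently, Durbin-Levinson gives phi_{kk} iteratively:
  phi_{11} = rho(1)
  phi_{kk} = [rho(k) - sum_{j=1..k-1} phi_{k-1,j} rho(k-j)]
            / [1 - sum_{j=1..k-1} phi_{k-1,j} rho(j)],
  phi_{k,j} = phi_{k-1,j} - phi_{kk} phi_{k-1,k-j},  j = 1..k-1.
Step k = 1:
  phi_11 = rho(1) = -0.3846.
Step k = 2:
  phi_22 = [rho(2) - phi_11 rho(1)] / [1 - phi_11 rho(1)] = [0.4462 - (-0.3846)(-0.3846)] / [1 - (-0.3846)(-0.3846)]
         = 0.29828284 / 0.85208284 = 0.3501.
Therefore phi_{22} = 0.3501.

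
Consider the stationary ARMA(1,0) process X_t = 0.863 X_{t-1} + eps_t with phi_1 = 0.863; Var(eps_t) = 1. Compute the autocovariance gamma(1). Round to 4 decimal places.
\gamma(1) = 3.3813

Multiply the model equation by X_{t-k} and take expectations. With theta_0 = psi_0 = 1 and psi_j the MA(infinity) weights, this gives
  gamma(k) - sum_i phi_i gamma(k-i) = c_k,
  c_k = sigma^2 * sum_{j=k..q} theta_j psi_{j-k}   (c_k = 0 for k > q),
using gamma(-m) = gamma(m).
Pure AR (q = 0): c_0 = sigma^2 = 1, c_k = 0 for k >= 1.
Equations for k = 0 and k = 1 (AR order 1):
  gamma(0) = phi_1 gamma(1) + c_0
  gamma(1) = phi_1 gamma(0) + c_1
Substituting the second into the first: gamma(0) (1 - phi_1^2) = c_0 + phi_1 c_1, so
  gamma(0) = c_0 / (1 - phi_1^2) = 1 / (1 - (0.863)^2) = 1 / 0.255231 = 3.918019.
  gamma(1) = phi_1 gamma(0) = (0.863)(3.918019) = 3.381251.
Therefore gamma(1) = 3.3813 (to 4 decimal places).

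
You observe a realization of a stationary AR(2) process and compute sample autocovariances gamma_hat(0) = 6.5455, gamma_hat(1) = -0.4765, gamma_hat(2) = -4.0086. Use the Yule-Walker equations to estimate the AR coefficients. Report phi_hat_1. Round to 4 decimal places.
\hat\phi_{1} = -0.1180

The Yule-Walker equations for an AR(p) process read, in matrix form,
  Gamma_p phi = r_p,   with   (Gamma_p)_{ij} = gamma(|i - j|),
                       (r_p)_i = gamma(i),   i,j = 1..p.
Substitute the sample gammas (Toeplitz matrix and right-hand side of size 2):
  Gamma_p = [[6.5455, -0.4765], [-0.4765, 6.5455]]
  r_p     = [-0.4765, -4.0086]
Written out:
  6.5455 phi_1 - 0.4765 phi_2 = -0.4765
  -0.4765 phi_1 + 6.5455 phi_2 = -4.0086
Solve by Cramer's rule:
  det = gamma(0)^2 - gamma(1)^2 = (6.5455)^2 - (-0.4765)^2 = 42.84357025 - 0.22705225 = 42.616518
  phi_hat_1 = [gamma(1) gamma(0) - gamma(1) gamma(2)] / det = [(-0.4765)(6.5455) - (-0.4765)(-4.0086)] / 42.616518 = -5.02902865 / 42.616518 = -0.118
  phi_hat_2 = [gamma(0) gamma(2) - gamma(1)^2] / det = [(6.5455)(-4.0086) - (-0.4765)^2] / 42.616518 = -26.46534355 / 42.616518 = -0.621
So phi_hat = [-0.1180, -0.6210].
Therefore phi_hat_1 = -0.1180.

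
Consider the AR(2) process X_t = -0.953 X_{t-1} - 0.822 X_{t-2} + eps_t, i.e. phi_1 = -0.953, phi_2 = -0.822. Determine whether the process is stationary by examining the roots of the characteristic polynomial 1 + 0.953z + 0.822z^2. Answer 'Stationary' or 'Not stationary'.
\text{Stationary}

The AR(p) characteristic polynomial is P(z) = 1 + 0.953z + 0.822z^2.
Stationarity requires all roots to lie outside the unit circle, i.e. |z| > 1 for every root.
Set 1 + (0.953) z + (0.822) z^2 = 0, i.e. a z^2 + b z + c = 0 with a = 0.822, b = 0.953, c = 1.
Discriminant D = b^2 - 4ac = (0.953)^2 - 4*(0.822)*1 = 0.908209 - (3.288) = -2.379791.
D < 0, so the roots are the complex-conjugate pair z = (-b +/- i sqrt(-D)) / (2a) = -0.5797 +/- 0.9384i.
For a conjugate pair |z|^2 = z * conj(z) = (product of roots) = c/a = 1/(0.822) = 1.216545, so |z| = sqrt(1.216545) = 1.103 for both roots.
Moduli of all roots: 1.1030, 1.1030.
All moduli strictly greater than 1? Yes.
Verdict: Stationary.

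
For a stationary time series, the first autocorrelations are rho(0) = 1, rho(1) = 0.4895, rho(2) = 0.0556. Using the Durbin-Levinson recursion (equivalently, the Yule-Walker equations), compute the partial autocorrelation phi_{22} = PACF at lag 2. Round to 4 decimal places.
\phi_{22} = -0.2420

The PACF at lag k is phi_{kk}, the last component of the solution
to the Yule-Walker system G_k phi = r_k where
  (G_k)_{ij} = rho(|i - j|), (r_k)_i = rho(i), i,j = 1..k.
Equivalently, Durbin-Levinson gives phi_{kk} iteratively:
  phi_{11} = rho(1)
  phi_{kk} = [rho(k) - sum_{j=1..k-1} phi_{k-1,j} rho(k-j)]
            / [1 - sum_{j=1..k-1} phi_{k-1,j} rho(j)],
  phi_{k,j} = phi_{k-1,j} - phi_{kk} phi_{k-1,k-j},  j = 1..k-1.
Step k = 1:
  phi_11 = rho(1) = 0.4895.
Step k = 2:
  phi_22 = [rho(2) - phi_11 rho(1)] / [1 - phi_11 rho(1)] = [0.0556 - (0.4895)(0.4895)] / [1 - (0.4895)(0.4895)]
         = -0.18401025 / 0.76038975 = -0.242.
Therefore phi_{22} = -0.2420.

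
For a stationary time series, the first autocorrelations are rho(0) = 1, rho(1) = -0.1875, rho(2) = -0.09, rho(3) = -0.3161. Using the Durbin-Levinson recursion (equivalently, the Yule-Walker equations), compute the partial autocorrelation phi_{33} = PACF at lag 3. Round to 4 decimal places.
\phi_{33} = -0.3790

The PACF at lag k is phi_{kk}, the last component of the solution
to the Yule-Walker system G_k phi = r_k where
  (G_k)_{ij} = rho(|i - j|), (r_k)_i = rho(i), i,j = 1..k.
Equivalently, Durbin-Levinson gives phi_{kk} iteratively:
  phi_{11} = rho(1)
  phi_{kk} = [rho(k) - sum_{j=1..k-1} phi_{k-1,j} rho(k-j)]
            / [1 - sum_{j=1..k-1} phi_{k-1,j} rho(j)],
  phi_{k,j} = phi_{k-1,j} - phi_{kk} phi_{k-1,k-j},  j = 1..k-1.
Step k = 1:
  phi_11 = rho(1) = -0.1875.
Step k = 2:
  phi_22 = [rho(2) - phi_11 rho(1)] / [1 - phi_11 rho(1)] = [-0.09 - (-0.1875)(-0.1875)] / [1 - (-0.1875)(-0.1875)]
         = -0.12515625 / 0.96484375 = -0.129717.
  Update: phi_21 = phi_11 - phi_22 phi_11 = -0.1875 - (-0.129717)(-0.1875) = -0.211822.
Step k = 3:
  phi_33 = [rho(3) - phi_21 rho(2) - phi_22 rho(1)] / [1 - phi_21 rho(1) - phi_22 rho(2)]
    numerator   = -0.3161 - (-0.211822)(-0.09) - (-0.129717)(-0.1875) = -0.35948583
    denominator = 1 - (-0.211822)(-0.1875) - (-0.129717)(-0.09) = 0.94860891
  phi_33 = -0.35948583 / 0.94860891 = -0.379.
Therefore phi_{33} = -0.3790.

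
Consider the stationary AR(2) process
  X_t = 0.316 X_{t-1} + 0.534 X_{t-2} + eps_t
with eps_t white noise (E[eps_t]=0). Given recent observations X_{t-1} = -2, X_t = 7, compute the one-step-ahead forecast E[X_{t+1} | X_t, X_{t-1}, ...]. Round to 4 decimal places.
E[X_{t+1} \mid \mathcal F_t] = 1.1440

For an AR(p) model X_t = c + sum_i phi_i X_{t-i} + eps_t, the
one-step-ahead conditional mean is
  E[X_{t+1} | X_t, ...] = c + sum_i phi_i X_{t+1-i}.
Substitute known values:
  E[X_{t+1} | ...] = (0.316) * (7) + (0.534) * (-2)
                   = 1.1440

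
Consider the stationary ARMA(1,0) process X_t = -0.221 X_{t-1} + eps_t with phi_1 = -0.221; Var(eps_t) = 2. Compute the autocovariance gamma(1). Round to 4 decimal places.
\gamma(1) = -0.4647

Multiply the model equation by X_{t-k} and take expectations. With theta_0 = psi_0 = 1 and psi_j the MA(infinity) weights, this gives
  gamma(k) - sum_i phi_i gamma(k-i) = c_k,
  c_k = sigma^2 * sum_{j=k..q} theta_j psi_{j-k}   (c_k = 0 for k > q),
using gamma(-m) = gamma(m).
Pure AR (q = 0): c_0 = sigma^2 = 2, c_k = 0 for k >= 1.
Equations for k = 0 and k = 1 (AR order 1):
  gamma(0) = phi_1 gamma(1) + c_0
  gamma(1) = phi_1 gamma(0) + c_1
Substituting the second into the first: gamma(0) (1 - phi_1^2) = c_0 + phi_1 c_1, so
  gamma(0) = c_0 / (1 - phi_1^2) = 2 / (1 - (-0.221)^2) = 2 / 0.951159 = 2.102698.
  gamma(1) = phi_1 gamma(0) = (-0.221)(2.102698) = -0.464696.
Therefore gamma(1) = -0.4647 (to 4 decimal places).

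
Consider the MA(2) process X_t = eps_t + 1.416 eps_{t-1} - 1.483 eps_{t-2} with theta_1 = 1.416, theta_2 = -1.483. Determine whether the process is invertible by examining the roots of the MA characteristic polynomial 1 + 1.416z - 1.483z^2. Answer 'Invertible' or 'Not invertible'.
\text{Not invertible}

The MA(q) characteristic polynomial is P(z) = 1 + 1.416z - 1.483z^2.
Invertibility requires all roots to lie outside the unit circle, i.e. |z| > 1 for every root.
Set 1 + (1.416) z + (-1.483) z^2 = 0, i.e. a z^2 + b z + c = 0 with a = -1.483, b = 1.416, c = 1.
Discriminant D = b^2 - 4ac = (1.416)^2 - 4*(-1.483)*1 = 2.005056 - (-5.932) = 7.937056.
D >= 0, so the roots are real: z = (-b +/- sqrt(D)) / (2a) = (-1.416 +/- 2.817278) / (-2.966).
  z_1 = (-1.416 + 2.817278) / (-2.966) = -0.4724,   |z_1| = 0.4724.
  z_2 = (-1.416 - 2.817278) / (-2.966) = 1.4273,   |z_2| = 1.4273.
Moduli of all roots: 0.4724, 1.4273.
All moduli strictly greater than 1? No.
Verdict: Not invertible.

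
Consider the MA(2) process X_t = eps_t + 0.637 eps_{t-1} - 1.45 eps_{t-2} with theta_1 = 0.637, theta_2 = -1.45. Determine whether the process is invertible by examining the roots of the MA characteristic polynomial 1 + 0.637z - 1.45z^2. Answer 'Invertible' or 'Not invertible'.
\text{Not invertible}

The MA(q) characteristic polynomial is P(z) = 1 + 0.637z - 1.45z^2.
Invertibility requires all roots to lie outside the unit circle, i.e. |z| > 1 for every root.
Set 1 + (0.637) z + (-1.45) z^2 = 0, i.e. a z^2 + b z + c = 0 with a = -1.45, b = 0.637, c = 1.
Discriminant D = b^2 - 4ac = (0.637)^2 - 4*(-1.45)*1 = 0.405769 - (-5.8) = 6.205769.
D >= 0, so the roots are real: z = (-b +/- sqrt(D)) / (2a) = (-0.637 +/- 2.491138) / (-2.9).
  z_1 = (-0.637 + 2.491138) / (-2.9) = -0.6394,   |z_1| = 0.6394.
  z_2 = (-0.637 - 2.491138) / (-2.9) = 1.0787,   |z_2| = 1.0787.
Moduli of all roots: 0.6394, 1.0787.
All moduli strictly greater than 1? No.
Verdict: Not invertible.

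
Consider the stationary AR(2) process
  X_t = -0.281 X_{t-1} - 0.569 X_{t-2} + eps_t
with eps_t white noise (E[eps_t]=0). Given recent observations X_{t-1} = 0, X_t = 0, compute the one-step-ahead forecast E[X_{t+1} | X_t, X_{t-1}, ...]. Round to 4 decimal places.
E[X_{t+1} \mid \mathcal F_t] = 0.0000

For an AR(p) model X_t = c + sum_i phi_i X_{t-i} + eps_t, the
one-step-ahead conditional mean is
  E[X_{t+1} | X_t, ...] = c + sum_i phi_i X_{t+1-i}.
Substitute known values:
  E[X_{t+1} | ...] = (-0.281) * (0) + (-0.569) * (0)
                   = 0.0000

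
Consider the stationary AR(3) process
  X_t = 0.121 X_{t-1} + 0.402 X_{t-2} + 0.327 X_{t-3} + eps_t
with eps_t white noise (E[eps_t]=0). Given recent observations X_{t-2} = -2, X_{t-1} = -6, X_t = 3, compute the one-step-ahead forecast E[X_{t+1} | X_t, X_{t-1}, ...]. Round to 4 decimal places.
E[X_{t+1} \mid \mathcal F_t] = -2.7030

For an AR(p) model X_t = c + sum_i phi_i X_{t-i} + eps_t, the
one-step-ahead conditional mean is
  E[X_{t+1} | X_t, ...] = c + sum_i phi_i X_{t+1-i}.
Substitute known values:
  E[X_{t+1} | ...] = (0.121) * (3) + (0.402) * (-6) + (0.327) * (-2)
                   = -2.7030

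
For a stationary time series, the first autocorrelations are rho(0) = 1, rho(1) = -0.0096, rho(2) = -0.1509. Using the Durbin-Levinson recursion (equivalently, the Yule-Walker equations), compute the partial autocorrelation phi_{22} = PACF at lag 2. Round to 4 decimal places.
\phi_{22} = -0.1510

The PACF at lag k is phi_{kk}, the last component of the solution
to the Yule-Walker system G_k phi = r_k where
  (G_k)_{ij} = rho(|i - j|), (r_k)_i = rho(i), i,j = 1..k.
Equivalently, Durbin-Levinson gives phi_{kk} iteratively:
  phi_{11} = rho(1)
  phi_{kk} = [rho(k) - sum_{j=1..k-1} phi_{k-1,j} rho(k-j)]
            / [1 - sum_{j=1..k-1} phi_{k-1,j} rho(j)],
  phi_{k,j} = phi_{k-1,j} - phi_{kk} phi_{k-1,k-j},  j = 1..k-1.
Step k = 1:
  phi_11 = rho(1) = -0.0096.
Step k = 2:
  phi_22 = [rho(2) - phi_11 rho(1)] / [1 - phi_11 rho(1)] = [-0.1509 - (-0.0096)(-0.0096)] / [1 - (-0.0096)(-0.0096)]
         = -0.15099216 / 0.99990784 = -0.151.
Therefore phi_{22} = -0.1510.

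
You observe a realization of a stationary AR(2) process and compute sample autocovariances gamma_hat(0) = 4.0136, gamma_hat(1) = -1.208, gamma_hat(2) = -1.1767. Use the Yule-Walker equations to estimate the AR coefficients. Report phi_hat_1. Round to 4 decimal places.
\hat\phi_{1} = -0.4280

The Yule-Walker equations for an AR(p) process read, in matrix form,
  Gamma_p phi = r_p,   with   (Gamma_p)_{ij} = gamma(|i - j|),
                       (r_p)_i = gamma(i),   i,j = 1..p.
Substitute the sample gammas (Toeplitz matrix and right-hand side of size 2):
  Gamma_p = [[4.0136, -1.208], [-1.208, 4.0136]]
  r_p     = [-1.208, -1.1767]
Written out:
  4.0136 phi_1 - 1.208 phi_2 = -1.208
  -1.208 phi_1 + 4.0136 phi_2 = -1.1767
Solve by Cramer's rule:
  det = gamma(0)^2 - gamma(1)^2 = (4.0136)^2 - (-1.208)^2 = 16.10898496 - 1.459264 = 14.64972096
  phi_hat_1 = [gamma(1) gamma(0) - gamma(1) gamma(2)] / det = [(-1.208)(4.0136) - (-1.208)(-1.1767)] / 14.64972096 = -6.2698824 / 14.64972096 = -0.428
  phi_hat_2 = [gamma(0) gamma(2) - gamma(1)^2] / det = [(4.0136)(-1.1767) - (-1.208)^2] / 14.64972096 = -6.18206712 / 14.64972096 = -0.422
So phi_hat = [-0.4280, -0.4220].
Therefore phi_hat_1 = -0.4280.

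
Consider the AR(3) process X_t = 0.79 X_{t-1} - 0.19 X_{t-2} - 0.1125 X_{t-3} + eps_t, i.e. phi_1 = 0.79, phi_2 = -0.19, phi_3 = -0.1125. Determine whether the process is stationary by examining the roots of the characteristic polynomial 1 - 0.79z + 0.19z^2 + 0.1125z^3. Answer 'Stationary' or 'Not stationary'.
\text{Stationary}

The AR(p) characteristic polynomial is P(z) = 1 - 0.79z + 0.19z^2 + 0.1125z^3.
Stationarity requires all roots to lie outside the unit circle, i.e. |z| > 1 for every root.
Degree 3: look for a simple real root z0 first, then factor out (1 - z/z0) and solve the remaining quadratic.
Testing z0 = -4: P(-4) = 1 + (-0.79)(-4) + (0.19)(-4)^2 + (0.1125)(-4)^3
  = 1 + (3.16) + (3.04) + (-7.2) = 0.  So z_0 = -4 is a root, |z_0| = 4.
Divide out the factor (1 + 0.25 z) = (1 - z/z0) (since 1/z0 = -0.25):
  P(z) = (1 + 0.25 z)(1 + (-1.04) z + (0.45) z^2)
  [check: z-coef -1.04 - (-0.25) = -0.79; z^2-coef 0.45 - (-0.25)(-1.04) = 0.19; z^3-coef -(-0.25)(0.45) = 0.1125.]
Remaining roots from the quadratic factor 1 + (-1.04) z + (0.45) z^2:
  Set 1 + (-1.04) z + (0.45) z^2 = 0, i.e. a z^2 + b z + c = 0 with a = 0.45, b = -1.04, c = 1.
  Discriminant D = b^2 - 4ac = (-1.04)^2 - 4*(0.45)*1 = 1.0816 - (1.8) = -0.7184.
  D < 0, so the roots are the complex-conjugate pair z = (-b +/- i sqrt(-D)) / (2a) = 1.1556 +/- 0.9418i.
  For a conjugate pair |z|^2 = z * conj(z) = (product of roots) = c/a = 1/(0.45) = 2.222222, so |z| = sqrt(2.222222) = 1.4907 for both roots.
Moduli of all roots: 4.0000, 1.4907, 1.4907.
All moduli strictly greater than 1? Yes.
Verdict: Stationary.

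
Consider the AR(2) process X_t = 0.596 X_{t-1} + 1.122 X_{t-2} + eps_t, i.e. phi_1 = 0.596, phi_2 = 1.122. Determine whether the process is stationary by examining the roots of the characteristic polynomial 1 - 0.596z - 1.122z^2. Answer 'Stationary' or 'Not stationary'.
\text{Not stationary}

The AR(p) characteristic polynomial is P(z) = 1 - 0.596z - 1.122z^2.
Stationarity requires all roots to lie outside the unit circle, i.e. |z| > 1 for every root.
Set 1 + (-0.596) z + (-1.122) z^2 = 0, i.e. a z^2 + b z + c = 0 with a = -1.122, b = -0.596, c = 1.
Discriminant D = b^2 - 4ac = (-0.596)^2 - 4*(-1.122)*1 = 0.355216 - (-4.488) = 4.843216.
D >= 0, so the roots are real: z = (-b +/- sqrt(D)) / (2a) = (0.596 +/- 2.200731) / (-2.244).
  z_1 = (0.596 + 2.200731) / (-2.244) = -1.2463,   |z_1| = 1.2463.
  z_2 = (0.596 - 2.200731) / (-2.244) = 0.7151,   |z_2| = 0.7151.
Moduli of all roots: 1.2463, 0.7151.
All moduli strictly greater than 1? No.
Verdict: Not stationary.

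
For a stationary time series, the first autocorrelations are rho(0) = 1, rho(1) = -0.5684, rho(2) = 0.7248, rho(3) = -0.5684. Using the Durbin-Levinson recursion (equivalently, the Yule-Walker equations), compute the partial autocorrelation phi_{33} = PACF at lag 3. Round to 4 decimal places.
\phi_{33} = -0.1450

The PACF at lag k is phi_{kk}, the last component of the solution
to the Yule-Walker system G_k phi = r_k where
  (G_k)_{ij} = rho(|i - j|), (r_k)_i = rho(i), i,j = 1..k.
Equivalently, Durbin-Levinson gives phi_{kk} iteratively:
  phi_{11} = rho(1)
  phi_{kk} = [rho(k) - sum_{j=1..k-1} phi_{k-1,j} rho(k-j)]
            / [1 - sum_{j=1..k-1} phi_{k-1,j} rho(j)],
  phi_{k,j} = phi_{k-1,j} - phi_{kk} phi_{k-1,k-j},  j = 1..k-1.
Step k = 1:
  phi_11 = rho(1) = -0.5684.
Step k = 2:
  phi_22 = [rho(2) - phi_11 rho(1)] / [1 - phi_11 rho(1)] = [0.7248 - (-0.5684)(-0.5684)] / [1 - (-0.5684)(-0.5684)]
         = 0.40172144 / 0.67692144 = 0.593454.
  Update: phi_21 = phi_11 - phi_22 phi_11 = -0.5684 - (0.593454)(-0.5684) = -0.231081.
Step k = 3:
  phi_33 = [rho(3) - phi_21 rho(2) - phi_22 rho(1)] / [1 - phi_21 rho(1) - phi_22 rho(2)]
    numerator   = -0.5684 - (-0.231081)(0.7248) - (0.593454)(-0.5684) = -0.06359349
    denominator = 1 - (-0.231081)(-0.5684) - (0.593454)(0.7248) = 0.43851842
  phi_33 = -0.06359349 / 0.43851842 = -0.145.
Therefore phi_{33} = -0.1450.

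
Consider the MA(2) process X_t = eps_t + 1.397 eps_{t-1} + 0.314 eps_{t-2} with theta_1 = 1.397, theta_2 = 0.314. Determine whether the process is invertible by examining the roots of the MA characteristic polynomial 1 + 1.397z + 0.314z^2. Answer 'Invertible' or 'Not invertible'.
\text{Not invertible}

The MA(q) characteristic polynomial is P(z) = 1 + 1.397z + 0.314z^2.
Invertibility requires all roots to lie outside the unit circle, i.e. |z| > 1 for every root.
Set 1 + (1.397) z + (0.314) z^2 = 0, i.e. a z^2 + b z + c = 0 with a = 0.314, b = 1.397, c = 1.
Discriminant D = b^2 - 4ac = (1.397)^2 - 4*(0.314)*1 = 1.951609 - (1.256) = 0.695609.
D >= 0, so the roots are real: z = (-b +/- sqrt(D)) / (2a) = (-1.397 +/- 0.834032) / (0.628).
  z_1 = (-1.397 + 0.834032) / (0.628) = -0.8964,   |z_1| = 0.8964.
  z_2 = (-1.397 - 0.834032) / (0.628) = -3.5526,   |z_2| = 3.5526.
Moduli of all roots: 0.8964, 3.5526.
All moduli strictly greater than 1? No.
Verdict: Not invertible.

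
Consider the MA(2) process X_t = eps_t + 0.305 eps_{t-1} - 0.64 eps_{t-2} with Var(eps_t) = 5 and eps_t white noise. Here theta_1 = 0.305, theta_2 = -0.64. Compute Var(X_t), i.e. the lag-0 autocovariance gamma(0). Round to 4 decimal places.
\gamma(0) = 7.5131

For an MA(q) process X_t = eps_t + sum_i theta_i eps_{t-i} with
Var(eps_t) = sigma^2, the variance is
  gamma(0) = sigma^2 * (1 + sum_i theta_i^2).
  sum_i theta_i^2 = (0.305)^2 + (-0.64)^2 = 0.093025 + 0.4096 = 0.502625.
  gamma(0) = 5 * (1 + 0.502625) = 5 * 1.502625 = 7.513125, which rounds to 7.5131.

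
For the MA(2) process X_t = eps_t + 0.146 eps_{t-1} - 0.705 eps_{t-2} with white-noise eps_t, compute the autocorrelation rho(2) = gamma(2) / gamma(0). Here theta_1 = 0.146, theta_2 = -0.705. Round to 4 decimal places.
\rho(2) = -0.4643

For an MA(q) process with theta_0 = 1, the autocovariance is
  gamma(k) = sigma^2 * sum_{i=0..q-k} theta_i * theta_{i+k},
and rho(k) = gamma(k) / gamma(0). Sigma^2 cancels.
  numerator   = (1)*(-0.705) = -0.705.
  denominator = (1)^2 + (0.146)^2 + (-0.705)^2 = 1.518341.
  rho(2) = -0.705 / 1.518341 = -0.4643.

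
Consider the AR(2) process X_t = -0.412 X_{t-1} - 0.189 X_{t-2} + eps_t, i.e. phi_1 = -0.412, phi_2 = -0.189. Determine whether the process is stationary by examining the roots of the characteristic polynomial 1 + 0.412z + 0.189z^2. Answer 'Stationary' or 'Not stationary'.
\text{Stationary}

The AR(p) characteristic polynomial is P(z) = 1 + 0.412z + 0.189z^2.
Stationarity requires all roots to lie outside the unit circle, i.e. |z| > 1 for every root.
Set 1 + (0.412) z + (0.189) z^2 = 0, i.e. a z^2 + b z + c = 0 with a = 0.189, b = 0.412, c = 1.
Discriminant D = b^2 - 4ac = (0.412)^2 - 4*(0.189)*1 = 0.169744 - (0.756) = -0.586256.
D < 0, so the roots are the complex-conjugate pair z = (-b +/- i sqrt(-D)) / (2a) = -1.0899 +/- 2.0256i.
For a conjugate pair |z|^2 = z * conj(z) = (product of roots) = c/a = 1/(0.189) = 5.291005, so |z| = sqrt(5.291005) = 2.3002 for both roots.
Moduli of all roots: 2.3002, 2.3002.
All moduli strictly greater than 1? Yes.
Verdict: Stationary.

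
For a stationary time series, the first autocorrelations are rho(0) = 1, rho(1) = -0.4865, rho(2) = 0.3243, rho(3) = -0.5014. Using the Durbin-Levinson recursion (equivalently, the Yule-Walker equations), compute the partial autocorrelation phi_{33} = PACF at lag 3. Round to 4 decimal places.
\phi_{33} = -0.4061

The PACF at lag k is phi_{kk}, the last component of the solution
to the Yule-Walker system G_k phi = r_k where
  (G_k)_{ij} = rho(|i - j|), (r_k)_i = rho(i), i,j = 1..k.
Equivalently, Durbin-Levinson gives phi_{kk} iteratively:
  phi_{11} = rho(1)
  phi_{kk} = [rho(k) - sum_{j=1..k-1} phi_{k-1,j} rho(k-j)]
            / [1 - sum_{j=1..k-1} phi_{k-1,j} rho(j)],
  phi_{k,j} = phi_{k-1,j} - phi_{kk} phi_{k-1,k-j},  j = 1..k-1.
Step k = 1:
  phi_11 = rho(1) = -0.4865.
Step k = 2:
  phi_22 = [rho(2) - phi_11 rho(1)] / [1 - phi_11 rho(1)] = [0.3243 - (-0.4865)(-0.4865)] / [1 - (-0.4865)(-0.4865)]
         = 0.08761775 / 0.76331775 = 0.114785.
  Update: phi_21 = phi_11 - phi_22 phi_11 = -0.4865 - (0.114785)(-0.4865) = -0.430657.
Step k = 3:
  phi_33 = [rho(3) - phi_21 rho(2) - phi_22 rho(1)] / [1 - phi_21 rho(1) - phi_22 rho(2)]
    numerator   = -0.5014 - (-0.430657)(0.3243) - (0.114785)(-0.4865) = -0.30589486
    denominator = 1 - (-0.430657)(-0.4865) - (0.114785)(0.3243) = 0.75326051
  phi_33 = -0.30589486 / 0.75326051 = -0.4061.
Therefore phi_{33} = -0.4061.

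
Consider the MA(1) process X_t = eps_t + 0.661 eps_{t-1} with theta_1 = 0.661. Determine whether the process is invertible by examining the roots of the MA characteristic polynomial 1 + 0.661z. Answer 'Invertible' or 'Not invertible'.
\text{Invertible}

The MA(q) characteristic polynomial is P(z) = 1 + 0.661z.
Invertibility requires all roots to lie outside the unit circle, i.e. |z| > 1 for every root.
This is linear in z: 1 + (0.661) z = 0  =>  z = -1/(0.661) = -1.512859,  |z| = 1.512859.
Moduli of all roots: 1.5129.
All moduli strictly greater than 1? Yes.
Verdict: Invertible.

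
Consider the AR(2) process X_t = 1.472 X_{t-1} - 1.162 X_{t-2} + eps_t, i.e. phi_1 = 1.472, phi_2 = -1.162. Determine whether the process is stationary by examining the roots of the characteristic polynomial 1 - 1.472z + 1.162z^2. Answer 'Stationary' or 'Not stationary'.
\text{Not stationary}

The AR(p) characteristic polynomial is P(z) = 1 - 1.472z + 1.162z^2.
Stationarity requires all roots to lie outside the unit circle, i.e. |z| > 1 for every root.
Set 1 + (-1.472) z + (1.162) z^2 = 0, i.e. a z^2 + b z + c = 0 with a = 1.162, b = -1.472, c = 1.
Discriminant D = b^2 - 4ac = (-1.472)^2 - 4*(1.162)*1 = 2.166784 - (4.648) = -2.481216.
D < 0, so the roots are the complex-conjugate pair z = (-b +/- i sqrt(-D)) / (2a) = 0.6334 +/- 0.6778i.
For a conjugate pair |z|^2 = z * conj(z) = (product of roots) = c/a = 1/(1.162) = 0.860585, so |z| = sqrt(0.860585) = 0.9277 for both roots.
Moduli of all roots: 0.9277, 0.9277.
All moduli strictly greater than 1? No.
Verdict: Not stationary.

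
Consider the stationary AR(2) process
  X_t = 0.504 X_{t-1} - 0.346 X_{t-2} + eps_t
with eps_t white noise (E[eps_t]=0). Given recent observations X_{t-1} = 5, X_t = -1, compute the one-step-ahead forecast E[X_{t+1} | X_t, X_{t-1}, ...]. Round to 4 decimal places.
E[X_{t+1} \mid \mathcal F_t] = -2.2340

For an AR(p) model X_t = c + sum_i phi_i X_{t-i} + eps_t, the
one-step-ahead conditional mean is
  E[X_{t+1} | X_t, ...] = c + sum_i phi_i X_{t+1-i}.
Substitute known values:
  E[X_{t+1} | ...] = (0.504) * (-1) + (-0.346) * (5)
                   = -2.2340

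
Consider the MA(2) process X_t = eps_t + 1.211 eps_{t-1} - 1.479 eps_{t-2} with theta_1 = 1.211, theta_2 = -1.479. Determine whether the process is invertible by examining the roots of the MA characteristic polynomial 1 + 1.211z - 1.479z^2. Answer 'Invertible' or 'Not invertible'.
\text{Not invertible}

The MA(q) characteristic polynomial is P(z) = 1 + 1.211z - 1.479z^2.
Invertibility requires all roots to lie outside the unit circle, i.e. |z| > 1 for every root.
Set 1 + (1.211) z + (-1.479) z^2 = 0, i.e. a z^2 + b z + c = 0 with a = -1.479, b = 1.211, c = 1.
Discriminant D = b^2 - 4ac = (1.211)^2 - 4*(-1.479)*1 = 1.466521 - (-5.916) = 7.382521.
D >= 0, so the roots are real: z = (-b +/- sqrt(D)) / (2a) = (-1.211 +/- 2.717079) / (-2.958).
  z_1 = (-1.211 + 2.717079) / (-2.958) = -0.5092,   |z_1| = 0.5092.
  z_2 = (-1.211 - 2.717079) / (-2.958) = 1.328,   |z_2| = 1.328.
Moduli of all roots: 0.5092, 1.3280.
All moduli strictly greater than 1? No.
Verdict: Not invertible.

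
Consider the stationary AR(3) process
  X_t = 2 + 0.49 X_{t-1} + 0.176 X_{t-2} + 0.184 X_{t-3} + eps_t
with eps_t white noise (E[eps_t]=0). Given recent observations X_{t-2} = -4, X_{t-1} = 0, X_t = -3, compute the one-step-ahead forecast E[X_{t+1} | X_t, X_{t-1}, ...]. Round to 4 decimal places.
E[X_{t+1} \mid \mathcal F_t] = -0.2060

For an AR(p) model X_t = c + sum_i phi_i X_{t-i} + eps_t, the
one-step-ahead conditional mean is
  E[X_{t+1} | X_t, ...] = c + sum_i phi_i X_{t+1-i}.
Substitute known values:
  E[X_{t+1} | ...] = 2 + (0.49) * (-3) + (0.176) * (0) + (0.184) * (-4)
                   = -0.2060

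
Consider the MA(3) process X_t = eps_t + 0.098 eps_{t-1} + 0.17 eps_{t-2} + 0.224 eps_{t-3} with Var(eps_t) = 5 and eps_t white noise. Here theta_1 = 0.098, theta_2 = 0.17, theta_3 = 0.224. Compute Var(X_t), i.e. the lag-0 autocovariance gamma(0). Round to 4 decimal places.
\gamma(0) = 5.4434

For an MA(q) process X_t = eps_t + sum_i theta_i eps_{t-i} with
Var(eps_t) = sigma^2, the variance is
  gamma(0) = sigma^2 * (1 + sum_i theta_i^2).
  sum_i theta_i^2 = (0.098)^2 + (0.17)^2 + (0.224)^2 = 0.009604 + 0.0289 + 0.050176 = 0.08868.
  gamma(0) = 5 * (1 + 0.08868) = 5 * 1.08868 = 5.4434.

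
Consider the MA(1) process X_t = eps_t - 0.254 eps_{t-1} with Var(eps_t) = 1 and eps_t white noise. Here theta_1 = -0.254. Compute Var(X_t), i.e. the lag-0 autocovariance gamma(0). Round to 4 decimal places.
\gamma(0) = 1.0645

For an MA(q) process X_t = eps_t + sum_i theta_i eps_{t-i} with
Var(eps_t) = sigma^2, the variance is
  gamma(0) = sigma^2 * (1 + sum_i theta_i^2).
  sum_i theta_i^2 = (-0.254)^2 = 0.064516.
  gamma(0) = 1 * (1 + 0.064516) = 1 * 1.064516 = 1.064516, which rounds to 1.0645.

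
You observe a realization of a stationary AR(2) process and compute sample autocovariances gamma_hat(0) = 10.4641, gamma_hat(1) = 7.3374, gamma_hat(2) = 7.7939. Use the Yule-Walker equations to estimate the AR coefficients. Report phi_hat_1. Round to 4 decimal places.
\hat\phi_{1} = 0.3520

The Yule-Walker equations for an AR(p) process read, in matrix form,
  Gamma_p phi = r_p,   with   (Gamma_p)_{ij} = gamma(|i - j|),
                       (r_p)_i = gamma(i),   i,j = 1..p.
Substitute the sample gammas (Toeplitz matrix and right-hand side of size 2):
  Gamma_p = [[10.4641, 7.3374], [7.3374, 10.4641]]
  r_p     = [7.3374, 7.7939]
Written out:
  10.4641 phi_1 + 7.3374 phi_2 = 7.3374
  7.3374 phi_1 + 10.4641 phi_2 = 7.7939
Solve by Cramer's rule:
  det = gamma(0)^2 - gamma(1)^2 = (10.4641)^2 - (7.3374)^2 = 109.49738881 - 53.83743876 = 55.65995005
  phi_hat_1 = [gamma(1) gamma(0) - gamma(1) gamma(2)] / det = [(7.3374)(10.4641) - (7.3374)(7.7939)] / 55.65995005 = 19.59232548 / 55.65995005 = 0.352
  phi_hat_2 = [gamma(0) gamma(2) - gamma(1)^2] / det = [(10.4641)(7.7939) - (7.3374)^2] / 55.65995005 = 27.71871023 / 55.65995005 = 0.498
So phi_hat = [0.3520, 0.4980].
Therefore phi_hat_1 = 0.3520.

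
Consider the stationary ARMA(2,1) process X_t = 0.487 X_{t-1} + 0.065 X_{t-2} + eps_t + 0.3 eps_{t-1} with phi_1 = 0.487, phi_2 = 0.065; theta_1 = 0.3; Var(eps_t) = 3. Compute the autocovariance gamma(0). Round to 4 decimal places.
\gamma(0) = 5.7985

Multiply the model equation by X_{t-k} and take expectations. With theta_0 = psi_0 = 1 and psi_j the MA(infinity) weights, this gives
  gamma(k) - sum_i phi_i gamma(k-i) = c_k,
  c_k = sigma^2 * sum_{j=k..q} theta_j psi_{j-k}   (c_k = 0 for k > q),
using gamma(-m) = gamma(m).
psi-weights needed (psi_j = theta_j + sum_i phi_i psi_{j-i}):
  psi_1 = theta_1 + phi_1 = 0.3 + (0.487) = 0.787
Right-hand sides:
  c_0 = sigma^2 (1 + theta_1 psi_1) = 3 * (1 + (0.3)(0.787)) = 3 * 1.2361 = 3.7083
  c_1 = sigma^2 theta_1 = 3 * (0.3) = 0.9
  c_2 = 0
Equations for k = 0, 1, 2 (AR order 2, c_2 = 0):
  (E0) gamma(0) = phi_1 gamma(1) + phi_2 gamma(2) + c_0
  (E1) gamma(1) = phi_1 gamma(0) + phi_2 gamma(1) + c_1
  (E2) gamma(2) = phi_1 gamma(1) + phi_2 gamma(0)
From (E1): gamma(1) = A gamma(0) + B with
  A = phi_1 / (1 - phi_2) = 0.487 / 0.935 = 0.520856,   B = c_1 / (1 - phi_2) = 0.9 / 0.935 = 0.962567.
Insert (E2) into (E0): gamma(0) (1 - phi_2^2) = phi_1 (1 + phi_2) gamma(1) + c_0.
  phi_1 (1 + phi_2) = (0.487)(1.065) = 0.518655,   1 - phi_2^2 = 0.995775.
Replace gamma(1) by A gamma(0) + B and collect gamma(0):
  gamma(0) [0.995775 - (0.518655)(0.520856)] = (0.518655)(0.962567) + 3.7083
  gamma(0) * 0.725631 = 4.20754
  gamma(0) = 4.20754 / 0.725631 = 5.79846.
Therefore gamma(0) = 5.7985 (to 4 decimal places).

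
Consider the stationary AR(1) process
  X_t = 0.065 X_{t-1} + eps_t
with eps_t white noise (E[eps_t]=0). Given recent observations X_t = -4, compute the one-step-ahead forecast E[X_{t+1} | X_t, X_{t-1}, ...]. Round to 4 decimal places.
E[X_{t+1} \mid \mathcal F_t] = -0.2600

For an AR(p) model X_t = c + sum_i phi_i X_{t-i} + eps_t, the
one-step-ahead conditional mean is
  E[X_{t+1} | X_t, ...] = c + sum_i phi_i X_{t+1-i}.
Substitute known values:
  E[X_{t+1} | ...] = (0.065) * (-4)
                   = -0.2600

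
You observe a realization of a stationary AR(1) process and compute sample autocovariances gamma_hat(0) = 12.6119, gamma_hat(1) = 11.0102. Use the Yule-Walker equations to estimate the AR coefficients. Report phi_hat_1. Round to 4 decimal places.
\hat\phi_{1} = 0.8730

The Yule-Walker equations for an AR(p) process read, in matrix form,
  Gamma_p phi = r_p,   with   (Gamma_p)_{ij} = gamma(|i - j|),
                       (r_p)_i = gamma(i),   i,j = 1..p.
Substitute the sample gammas (Toeplitz matrix and right-hand side of size 1):
  Gamma_p = [[12.6119]]
  r_p     = [11.0102]
With p = 1 this is the single equation gamma(0) phi_1 = gamma(1):
  phi_hat_1 = gamma(1) / gamma(0) = 11.0102 / 12.6119 = 0.8730.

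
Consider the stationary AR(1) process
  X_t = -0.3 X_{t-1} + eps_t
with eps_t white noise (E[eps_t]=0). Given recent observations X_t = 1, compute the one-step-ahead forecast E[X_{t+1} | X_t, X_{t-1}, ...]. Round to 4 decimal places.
E[X_{t+1} \mid \mathcal F_t] = -0.3000

For an AR(p) model X_t = c + sum_i phi_i X_{t-i} + eps_t, the
one-step-ahead conditional mean is
  E[X_{t+1} | X_t, ...] = c + sum_i phi_i X_{t+1-i}.
Substitute known values:
  E[X_{t+1} | ...] = (-0.3) * (1)
                   = -0.3000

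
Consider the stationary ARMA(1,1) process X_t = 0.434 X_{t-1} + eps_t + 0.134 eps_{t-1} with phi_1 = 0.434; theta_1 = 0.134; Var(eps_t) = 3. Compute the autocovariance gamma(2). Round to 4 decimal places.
\gamma(2) = 0.9641

Multiply the model equation by X_{t-k} and take expectations. With theta_0 = psi_0 = 1 and psi_j the MA(infinity) weights, this gives
  gamma(k) - sum_i phi_i gamma(k-i) = c_k,
  c_k = sigma^2 * sum_{j=k..q} theta_j psi_{j-k}   (c_k = 0 for k > q),
using gamma(-m) = gamma(m).
psi-weights needed (psi_j = theta_j + sum_i phi_i psi_{j-i}):
  psi_1 = theta_1 + phi_1 = 0.134 + (0.434) = 0.568
Right-hand sides:
  c_0 = sigma^2 (1 + theta_1 psi_1) = 3 * (1 + (0.134)(0.568)) = 3 * 1.076112 = 3.228336
  c_1 = sigma^2 theta_1 = 3 * (0.134) = 0.402
  c_2 = 0
Equations for k = 0 and k = 1 (AR order 1):
  gamma(0) = phi_1 gamma(1) + c_0
  gamma(1) = phi_1 gamma(0) + c_1
Substituting the second into the first: gamma(0) (1 - phi_1^2) = c_0 + phi_1 c_1, so
  gamma(0) = (c_0 + phi_1 c_1) / (1 - phi_1^2) = (3.228336 + (0.434)(0.402)) / (1 - (0.434)^2) = 3.402804 / 0.811644 = 4.192483.
  gamma(1) = phi_1 gamma(0) + c_1 = (0.434)(4.192483) + (0.402) = 2.221538.
For k = 2 (> q): gamma(2) = phi_1 gamma(1) = (0.434)(2.221538) = 0.964147.
Therefore gamma(2) = 0.9641 (to 4 decimal places).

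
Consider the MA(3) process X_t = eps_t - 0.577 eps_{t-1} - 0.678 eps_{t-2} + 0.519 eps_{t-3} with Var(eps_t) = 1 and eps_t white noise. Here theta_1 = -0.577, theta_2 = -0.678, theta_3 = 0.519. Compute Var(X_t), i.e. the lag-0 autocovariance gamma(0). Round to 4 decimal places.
\gamma(0) = 2.0620

For an MA(q) process X_t = eps_t + sum_i theta_i eps_{t-i} with
Var(eps_t) = sigma^2, the variance is
  gamma(0) = sigma^2 * (1 + sum_i theta_i^2).
  sum_i theta_i^2 = (-0.577)^2 + (-0.678)^2 + (0.519)^2 = 0.332929 + 0.459684 + 0.269361 = 1.061974.
  gamma(0) = 1 * (1 + 1.061974) = 1 * 2.061974 = 2.061974, which rounds to 2.0620.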